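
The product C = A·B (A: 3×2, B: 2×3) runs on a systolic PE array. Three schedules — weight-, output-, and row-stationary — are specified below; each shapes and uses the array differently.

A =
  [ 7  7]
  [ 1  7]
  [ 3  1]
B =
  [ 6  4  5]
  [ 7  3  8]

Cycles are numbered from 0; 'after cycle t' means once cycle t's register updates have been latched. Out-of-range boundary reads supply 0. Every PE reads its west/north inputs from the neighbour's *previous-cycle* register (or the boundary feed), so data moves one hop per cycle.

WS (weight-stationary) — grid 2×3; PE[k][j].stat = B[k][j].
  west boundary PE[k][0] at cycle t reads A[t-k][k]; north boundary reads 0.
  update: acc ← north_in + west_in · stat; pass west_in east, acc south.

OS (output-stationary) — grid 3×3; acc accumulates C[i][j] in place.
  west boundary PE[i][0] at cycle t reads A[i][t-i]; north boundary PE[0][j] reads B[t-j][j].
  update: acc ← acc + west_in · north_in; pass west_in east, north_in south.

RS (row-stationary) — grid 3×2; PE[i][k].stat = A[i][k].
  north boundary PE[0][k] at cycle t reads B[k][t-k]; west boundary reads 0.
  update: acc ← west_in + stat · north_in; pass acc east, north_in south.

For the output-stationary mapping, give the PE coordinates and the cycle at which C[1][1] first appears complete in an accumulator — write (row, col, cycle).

(row, col, cycle) = (1, 1, 3)

OS — PE[1][1] is where C[1][1] collects:
  t=0 PE[1][1]: acc=0 h=0 v=0
  t=1 PE[1][1]: acc=0 h=0 v=0
  t=2 PE[1][1]: acc=4 h=1 v=4
  t=3 PE[1][1]: acc=25 h=7 v=3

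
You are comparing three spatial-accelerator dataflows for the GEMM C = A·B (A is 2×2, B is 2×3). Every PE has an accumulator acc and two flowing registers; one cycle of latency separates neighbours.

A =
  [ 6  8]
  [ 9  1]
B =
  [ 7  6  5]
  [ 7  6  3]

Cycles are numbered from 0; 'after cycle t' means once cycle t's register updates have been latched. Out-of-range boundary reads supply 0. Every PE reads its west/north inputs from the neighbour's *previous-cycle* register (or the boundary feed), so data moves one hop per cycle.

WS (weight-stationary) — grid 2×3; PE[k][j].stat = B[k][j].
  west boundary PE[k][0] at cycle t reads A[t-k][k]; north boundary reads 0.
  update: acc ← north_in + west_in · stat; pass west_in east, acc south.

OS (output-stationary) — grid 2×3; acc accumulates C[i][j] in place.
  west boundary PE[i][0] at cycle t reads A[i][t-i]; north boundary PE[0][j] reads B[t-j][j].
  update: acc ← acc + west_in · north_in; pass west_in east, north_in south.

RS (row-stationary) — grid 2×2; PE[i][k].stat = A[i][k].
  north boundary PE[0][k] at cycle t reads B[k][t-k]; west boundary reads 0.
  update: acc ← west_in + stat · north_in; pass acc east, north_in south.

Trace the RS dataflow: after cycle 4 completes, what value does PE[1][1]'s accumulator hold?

RS 2×2: PE[1][1] cycle-by-cycle (with neighbour feeds):
  step 0 · PE0,1: acc=0; fwd→0 fwd↓0
  step 0 · PE1,0: acc=0; fwd→0 fwd↓0
  step 0 · PE1,1: acc=0; fwd→0 fwd↓0
  step 1 · PE0,1: acc=98; fwd→98 fwd↓7
  step 1 · PE1,0: acc=63; fwd→63 fwd↓7
  step 1 · PE1,1: acc=0; fwd→0 fwd↓0
  step 2 · PE0,1: acc=84; fwd→84 fwd↓6
  step 2 · PE1,0: acc=54; fwd→54 fwd↓6
  step 2 · PE1,1: acc=70; fwd→70 fwd↓7
  step 3 · PE0,1: acc=54; fwd→54 fwd↓3
  step 3 · PE1,0: acc=45; fwd→45 fwd↓5
  step 3 · PE1,1: acc=60; fwd→60 fwd↓6
  step 4 · PE0,1: acc=0; fwd→0 fwd↓0
  step 4 · PE1,0: acc=0; fwd→0 fwd↓0
  step 4 · PE1,1: acc=48; fwd→48 fwd↓3

PE[1][1].acc = 48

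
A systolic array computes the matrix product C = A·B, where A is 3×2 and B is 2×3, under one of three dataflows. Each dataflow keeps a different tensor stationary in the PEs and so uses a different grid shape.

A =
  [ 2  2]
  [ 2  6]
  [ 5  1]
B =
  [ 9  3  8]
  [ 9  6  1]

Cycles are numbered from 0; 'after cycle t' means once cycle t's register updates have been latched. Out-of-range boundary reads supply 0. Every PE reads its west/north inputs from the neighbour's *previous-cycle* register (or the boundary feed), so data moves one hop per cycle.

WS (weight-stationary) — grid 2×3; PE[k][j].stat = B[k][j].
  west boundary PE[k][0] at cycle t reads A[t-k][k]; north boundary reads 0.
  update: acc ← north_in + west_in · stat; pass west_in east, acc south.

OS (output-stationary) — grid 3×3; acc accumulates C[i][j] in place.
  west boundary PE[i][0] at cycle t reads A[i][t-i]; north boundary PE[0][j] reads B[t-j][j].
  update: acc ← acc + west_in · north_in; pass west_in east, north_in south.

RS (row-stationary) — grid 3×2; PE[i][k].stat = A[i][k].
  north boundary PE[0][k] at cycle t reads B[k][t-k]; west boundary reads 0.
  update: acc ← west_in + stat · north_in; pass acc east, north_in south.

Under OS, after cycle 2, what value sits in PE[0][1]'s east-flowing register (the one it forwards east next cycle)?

OS 3×3: PE[0][1] cycle-by-cycle (with neighbour feeds):
  step 0 · PE0,0: acc=18; fwd→2 fwd↓9
  step 0 · PE0,1: acc=0; fwd→0 fwd↓0
  step 1 · PE0,0: acc=36; fwd→2 fwd↓9
  step 1 · PE0,1: acc=6; fwd→2 fwd↓3
  step 2 · PE0,0: acc=36; fwd→0 fwd↓0
  step 2 · PE0,1: acc=18; fwd→2 fwd↓6

register = 2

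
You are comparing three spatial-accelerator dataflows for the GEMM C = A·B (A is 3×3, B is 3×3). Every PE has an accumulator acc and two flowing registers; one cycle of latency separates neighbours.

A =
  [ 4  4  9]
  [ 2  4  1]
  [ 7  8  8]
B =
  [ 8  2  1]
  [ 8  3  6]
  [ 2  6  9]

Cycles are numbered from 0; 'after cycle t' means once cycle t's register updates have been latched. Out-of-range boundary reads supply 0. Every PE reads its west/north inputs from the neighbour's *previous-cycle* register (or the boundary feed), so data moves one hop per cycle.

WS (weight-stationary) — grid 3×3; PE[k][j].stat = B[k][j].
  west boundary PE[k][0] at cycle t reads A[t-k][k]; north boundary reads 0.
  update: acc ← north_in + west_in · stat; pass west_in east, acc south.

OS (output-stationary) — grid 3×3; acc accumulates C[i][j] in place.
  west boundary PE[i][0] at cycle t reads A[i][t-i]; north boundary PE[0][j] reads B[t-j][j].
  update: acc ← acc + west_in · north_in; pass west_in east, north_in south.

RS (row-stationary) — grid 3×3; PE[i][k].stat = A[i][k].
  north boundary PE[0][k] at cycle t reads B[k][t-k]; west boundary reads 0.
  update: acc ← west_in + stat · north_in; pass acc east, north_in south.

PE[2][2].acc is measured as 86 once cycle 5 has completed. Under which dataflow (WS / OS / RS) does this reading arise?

Under WS (3×3), PE[2][2]:
  t=0 PE[2][2]: acc=0 h=0 v=0
  t=1 PE[2][2]: acc=0 h=0 v=0
  t=2 PE[2][2]: acc=0 h=0 v=0
  t=3 PE[2][2]: acc=0 h=0 v=0
  t=4 PE[2][2]: acc=109 h=9 v=109
  t=5 PE[2][2]: acc=35 h=1 v=35
Under OS (3×3), PE[2][2]:
  t=0 PE[2][2]: acc=0 h=0 v=0
  t=1 PE[2][2]: acc=0 h=0 v=0
  t=2 PE[2][2]: acc=0 h=0 v=0
  t=3 PE[2][2]: acc=0 h=0 v=0
  t=4 PE[2][2]: acc=7 h=7 v=1
  t=5 PE[2][2]: acc=55 h=8 v=6
Under RS (3×3), PE[2][2]:
  t=0 PE[2][2]: acc=0 h=0 v=0
  t=1 PE[2][2]: acc=0 h=0 v=0
  t=2 PE[2][2]: acc=0 h=0 v=0
  t=3 PE[2][2]: acc=0 h=0 v=0
  t=4 PE[2][2]: acc=136 h=136 v=2
  t=5 PE[2][2]: acc=86 h=86 v=6

dataflow = RS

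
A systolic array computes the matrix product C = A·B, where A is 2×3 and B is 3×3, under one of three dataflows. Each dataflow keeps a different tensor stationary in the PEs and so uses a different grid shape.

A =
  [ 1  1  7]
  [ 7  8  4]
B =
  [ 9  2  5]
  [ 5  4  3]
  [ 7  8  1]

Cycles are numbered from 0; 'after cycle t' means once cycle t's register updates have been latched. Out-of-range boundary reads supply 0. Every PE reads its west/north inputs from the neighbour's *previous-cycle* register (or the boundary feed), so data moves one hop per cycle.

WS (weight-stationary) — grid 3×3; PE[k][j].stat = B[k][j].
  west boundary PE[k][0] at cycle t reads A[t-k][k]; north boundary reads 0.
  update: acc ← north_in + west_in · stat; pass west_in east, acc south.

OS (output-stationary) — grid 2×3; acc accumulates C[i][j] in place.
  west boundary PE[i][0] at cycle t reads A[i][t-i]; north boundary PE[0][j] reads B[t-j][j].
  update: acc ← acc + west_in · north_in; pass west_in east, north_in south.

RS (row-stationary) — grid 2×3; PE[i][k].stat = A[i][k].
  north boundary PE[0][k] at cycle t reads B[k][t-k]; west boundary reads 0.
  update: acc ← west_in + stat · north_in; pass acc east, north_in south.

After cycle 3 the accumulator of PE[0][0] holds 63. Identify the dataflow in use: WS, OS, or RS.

WS (3×3 grid), PE[0][0]:
  [0] (0,0) acc=9 (h:1 v:9)
  [1] (0,0) acc=63 (h:7 v:63)
  [2] (0,0) acc=0 (h:0 v:0)
  [3] (0,0) acc=0 (h:0 v:0)
OS (2×3 grid), PE[0][0]:
  [0] (0,0) acc=9 (h:1 v:9)
  [1] (0,0) acc=14 (h:1 v:5)
  [2] (0,0) acc=63 (h:7 v:7)
  [3] (0,0) acc=63 (h:0 v:0)
RS (2×3 grid), PE[0][0]:
  [0] (0,0) acc=9 (h:9 v:9)
  [1] (0,0) acc=2 (h:2 v:2)
  [2] (0,0) acc=5 (h:5 v:5)
  [3] (0,0) acc=0 (h:0 v:0)

dataflow = OS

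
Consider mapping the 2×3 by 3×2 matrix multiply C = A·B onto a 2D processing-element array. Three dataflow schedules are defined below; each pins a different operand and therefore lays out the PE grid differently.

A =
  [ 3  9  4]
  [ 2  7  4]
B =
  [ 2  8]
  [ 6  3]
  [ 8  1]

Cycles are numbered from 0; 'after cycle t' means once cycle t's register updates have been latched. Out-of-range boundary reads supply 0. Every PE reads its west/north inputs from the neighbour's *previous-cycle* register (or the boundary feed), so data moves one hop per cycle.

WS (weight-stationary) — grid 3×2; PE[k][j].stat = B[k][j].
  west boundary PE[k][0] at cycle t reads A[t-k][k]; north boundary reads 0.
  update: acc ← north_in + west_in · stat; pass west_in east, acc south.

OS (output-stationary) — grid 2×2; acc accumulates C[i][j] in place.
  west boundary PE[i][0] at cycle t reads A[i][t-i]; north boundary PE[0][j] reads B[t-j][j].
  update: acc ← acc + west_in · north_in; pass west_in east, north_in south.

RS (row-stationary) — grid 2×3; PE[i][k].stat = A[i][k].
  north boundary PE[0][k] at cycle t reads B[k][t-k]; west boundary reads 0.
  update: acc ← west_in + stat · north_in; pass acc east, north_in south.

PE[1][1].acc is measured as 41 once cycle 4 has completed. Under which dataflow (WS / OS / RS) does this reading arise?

WS [3×2] PE[1][1] across cycles:
  t=0 PE[1][1]: acc=0 h=0 v=0
  t=1 PE[1][1]: acc=0 h=0 v=0
  t=2 PE[1][1]: acc=51 h=9 v=51
  t=3 PE[1][1]: acc=37 h=7 v=37
  t=4 PE[1][1]: acc=0 h=0 v=0
OS [2×2] PE[1][1] across cycles:
  t=0 PE[1][1]: acc=0 h=0 v=0
  t=1 PE[1][1]: acc=0 h=0 v=0
  t=2 PE[1][1]: acc=16 h=2 v=8
  t=3 PE[1][1]: acc=37 h=7 v=3
  t=4 PE[1][1]: acc=41 h=4 v=1
RS [2×3] PE[1][1] across cycles:
  t=0 PE[1][1]: acc=0 h=0 v=0
  t=1 PE[1][1]: acc=0 h=0 v=0
  t=2 PE[1][1]: acc=46 h=46 v=6
  t=3 PE[1][1]: acc=37 h=37 v=3
  t=4 PE[1][1]: acc=0 h=0 v=0

dataflow = OS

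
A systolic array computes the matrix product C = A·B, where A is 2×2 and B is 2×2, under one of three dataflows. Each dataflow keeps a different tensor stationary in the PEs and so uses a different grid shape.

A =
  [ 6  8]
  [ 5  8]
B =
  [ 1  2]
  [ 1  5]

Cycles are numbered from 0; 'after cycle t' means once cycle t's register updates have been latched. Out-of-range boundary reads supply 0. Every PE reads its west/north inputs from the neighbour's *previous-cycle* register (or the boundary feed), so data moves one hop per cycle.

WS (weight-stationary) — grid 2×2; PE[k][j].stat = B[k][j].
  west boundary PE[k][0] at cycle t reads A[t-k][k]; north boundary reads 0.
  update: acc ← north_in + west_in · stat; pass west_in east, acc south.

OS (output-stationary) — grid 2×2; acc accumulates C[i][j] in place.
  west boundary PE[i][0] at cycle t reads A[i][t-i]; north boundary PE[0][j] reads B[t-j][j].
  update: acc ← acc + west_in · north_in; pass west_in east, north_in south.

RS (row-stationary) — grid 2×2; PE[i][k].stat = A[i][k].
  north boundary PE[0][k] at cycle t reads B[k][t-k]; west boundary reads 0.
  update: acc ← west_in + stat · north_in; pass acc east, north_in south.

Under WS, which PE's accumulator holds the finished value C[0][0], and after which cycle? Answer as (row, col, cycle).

WS: C[0][0] accumulates in PE[1][0]:
  c0 r1c0: 0 / 0 / 0
  c1 r1c0: 14 / 8 / 14

(row, col, cycle) = (1, 0, 1)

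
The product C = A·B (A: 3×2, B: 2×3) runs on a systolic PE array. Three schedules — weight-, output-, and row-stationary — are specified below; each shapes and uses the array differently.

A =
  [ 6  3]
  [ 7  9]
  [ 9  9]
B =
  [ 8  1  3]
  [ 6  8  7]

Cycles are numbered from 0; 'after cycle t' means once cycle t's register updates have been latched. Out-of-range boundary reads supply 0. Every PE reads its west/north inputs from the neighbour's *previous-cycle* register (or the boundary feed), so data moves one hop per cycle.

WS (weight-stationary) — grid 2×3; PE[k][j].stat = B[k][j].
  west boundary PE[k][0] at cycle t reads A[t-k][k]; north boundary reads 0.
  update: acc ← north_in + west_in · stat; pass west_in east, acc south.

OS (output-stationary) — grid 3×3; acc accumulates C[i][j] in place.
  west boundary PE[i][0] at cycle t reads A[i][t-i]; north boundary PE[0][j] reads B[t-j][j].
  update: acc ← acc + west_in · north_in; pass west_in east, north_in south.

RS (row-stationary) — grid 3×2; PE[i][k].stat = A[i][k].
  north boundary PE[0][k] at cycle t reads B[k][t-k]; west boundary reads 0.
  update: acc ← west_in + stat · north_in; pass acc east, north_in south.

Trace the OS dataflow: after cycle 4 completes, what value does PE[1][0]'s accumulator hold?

Tracing OS — 3×3 array, target PE[1][0]:
  [0] (0,0) acc=48 (h:6 v:8)
  [0] (1,0) acc=0 (h:0 v:0)
  [1] (0,0) acc=66 (h:3 v:6)
  [1] (1,0) acc=56 (h:7 v:8)
  [2] (0,0) acc=66 (h:0 v:0)
  [2] (1,0) acc=110 (h:9 v:6)
  [3] (0,0) acc=66 (h:0 v:0)
  [3] (1,0) acc=110 (h:0 v:0)
  [4] (0,0) acc=66 (h:0 v:0)
  [4] (1,0) acc=110 (h:0 v:0)

PE[1][0].acc = 110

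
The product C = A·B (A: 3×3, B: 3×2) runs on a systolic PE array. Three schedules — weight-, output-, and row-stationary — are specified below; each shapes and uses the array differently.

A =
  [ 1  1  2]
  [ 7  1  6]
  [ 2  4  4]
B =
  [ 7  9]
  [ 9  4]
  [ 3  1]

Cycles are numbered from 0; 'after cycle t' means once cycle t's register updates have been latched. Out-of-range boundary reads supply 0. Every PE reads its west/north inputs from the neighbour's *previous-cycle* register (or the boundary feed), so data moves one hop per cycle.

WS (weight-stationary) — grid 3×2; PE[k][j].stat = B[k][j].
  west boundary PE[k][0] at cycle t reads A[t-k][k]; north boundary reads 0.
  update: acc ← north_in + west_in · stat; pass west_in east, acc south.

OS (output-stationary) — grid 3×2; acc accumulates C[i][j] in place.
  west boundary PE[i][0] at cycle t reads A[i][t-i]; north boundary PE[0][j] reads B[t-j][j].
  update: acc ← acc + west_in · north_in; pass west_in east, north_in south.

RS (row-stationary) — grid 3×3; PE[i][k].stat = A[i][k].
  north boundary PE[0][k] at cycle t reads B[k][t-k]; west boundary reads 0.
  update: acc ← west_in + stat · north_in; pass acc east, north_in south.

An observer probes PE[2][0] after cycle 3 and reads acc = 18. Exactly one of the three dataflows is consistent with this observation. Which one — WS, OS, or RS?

WS [3×2] PE[2][0] across cycles:
  t=0 PE[2][0]: acc=0 h=0 v=0
  t=1 PE[2][0]: acc=0 h=0 v=0
  t=2 PE[2][0]: acc=22 h=2 v=22
  t=3 PE[2][0]: acc=76 h=6 v=76
OS [3×2] PE[2][0] across cycles:
  t=0 PE[2][0]: acc=0 h=0 v=0
  t=1 PE[2][0]: acc=0 h=0 v=0
  t=2 PE[2][0]: acc=14 h=2 v=7
  t=3 PE[2][0]: acc=50 h=4 v=9
RS [3×3] PE[2][0] across cycles:
  t=0 PE[2][0]: acc=0 h=0 v=0
  t=1 PE[2][0]: acc=0 h=0 v=0
  t=2 PE[2][0]: acc=14 h=14 v=7
  t=3 PE[2][0]: acc=18 h=18 v=9

dataflow = RS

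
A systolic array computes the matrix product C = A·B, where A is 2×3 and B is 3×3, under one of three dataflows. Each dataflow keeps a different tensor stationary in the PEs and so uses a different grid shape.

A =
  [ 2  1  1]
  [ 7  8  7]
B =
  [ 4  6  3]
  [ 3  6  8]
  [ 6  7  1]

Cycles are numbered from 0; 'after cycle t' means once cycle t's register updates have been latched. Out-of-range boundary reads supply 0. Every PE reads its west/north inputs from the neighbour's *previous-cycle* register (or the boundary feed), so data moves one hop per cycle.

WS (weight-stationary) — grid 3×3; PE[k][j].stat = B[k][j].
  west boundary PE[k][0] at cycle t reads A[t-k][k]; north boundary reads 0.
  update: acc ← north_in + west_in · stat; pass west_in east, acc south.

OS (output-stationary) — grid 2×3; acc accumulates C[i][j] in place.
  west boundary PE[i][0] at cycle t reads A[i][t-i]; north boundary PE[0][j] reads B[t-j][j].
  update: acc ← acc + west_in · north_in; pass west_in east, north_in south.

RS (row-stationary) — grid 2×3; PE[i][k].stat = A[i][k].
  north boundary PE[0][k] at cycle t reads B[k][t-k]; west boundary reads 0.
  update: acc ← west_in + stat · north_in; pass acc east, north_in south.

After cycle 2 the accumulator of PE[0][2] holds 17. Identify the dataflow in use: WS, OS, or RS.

Under WS (3×3), PE[0][2]:
  step 0 · PE0,2: acc=0; fwd→0 fwd↓0
  step 1 · PE0,2: acc=0; fwd→0 fwd↓0
  step 2 · PE0,2: acc=6; fwd→2 fwd↓6
Under OS (2×3), PE[0][2]:
  step 0 · PE0,2: acc=0; fwd→0 fwd↓0
  step 1 · PE0,2: acc=0; fwd→0 fwd↓0
  step 2 · PE0,2: acc=6; fwd→2 fwd↓3
Under RS (2×3), PE[0][2]:
  step 0 · PE0,2: acc=0; fwd→0 fwd↓0
  step 1 · PE0,2: acc=0; fwd→0 fwd↓0
  step 2 · PE0,2: acc=17; fwd→17 fwd↓6

dataflow = RS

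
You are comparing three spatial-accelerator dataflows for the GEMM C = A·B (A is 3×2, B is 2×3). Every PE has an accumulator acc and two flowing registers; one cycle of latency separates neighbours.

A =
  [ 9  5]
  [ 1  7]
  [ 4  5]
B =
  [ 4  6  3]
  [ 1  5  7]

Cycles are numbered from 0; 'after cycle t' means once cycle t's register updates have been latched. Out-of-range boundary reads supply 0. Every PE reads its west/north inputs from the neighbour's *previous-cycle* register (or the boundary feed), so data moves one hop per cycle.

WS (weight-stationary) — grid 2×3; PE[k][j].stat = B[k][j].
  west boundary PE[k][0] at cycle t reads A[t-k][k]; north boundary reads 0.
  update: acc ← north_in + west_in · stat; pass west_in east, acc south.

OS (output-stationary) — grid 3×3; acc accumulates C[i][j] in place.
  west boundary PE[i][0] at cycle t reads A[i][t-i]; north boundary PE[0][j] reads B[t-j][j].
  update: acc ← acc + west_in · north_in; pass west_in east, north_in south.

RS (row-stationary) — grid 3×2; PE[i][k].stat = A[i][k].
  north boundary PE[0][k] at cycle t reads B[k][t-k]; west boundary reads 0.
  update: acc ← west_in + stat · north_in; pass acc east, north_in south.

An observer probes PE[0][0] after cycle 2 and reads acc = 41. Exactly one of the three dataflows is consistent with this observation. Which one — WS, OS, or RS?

WS (2×3 grid), PE[0][0]:
  [0] (0,0) acc=36 (h:9 v:36)
  [1] (0,0) acc=4 (h:1 v:4)
  [2] (0,0) acc=16 (h:4 v:16)
OS (3×3 grid), PE[0][0]:
  [0] (0,0) acc=36 (h:9 v:4)
  [1] (0,0) acc=41 (h:5 v:1)
  [2] (0,0) acc=41 (h:0 v:0)
RS (3×2 grid), PE[0][0]:
  [0] (0,0) acc=36 (h:36 v:4)
  [1] (0,0) acc=54 (h:54 v:6)
  [2] (0,0) acc=27 (h:27 v:3)

dataflow = OS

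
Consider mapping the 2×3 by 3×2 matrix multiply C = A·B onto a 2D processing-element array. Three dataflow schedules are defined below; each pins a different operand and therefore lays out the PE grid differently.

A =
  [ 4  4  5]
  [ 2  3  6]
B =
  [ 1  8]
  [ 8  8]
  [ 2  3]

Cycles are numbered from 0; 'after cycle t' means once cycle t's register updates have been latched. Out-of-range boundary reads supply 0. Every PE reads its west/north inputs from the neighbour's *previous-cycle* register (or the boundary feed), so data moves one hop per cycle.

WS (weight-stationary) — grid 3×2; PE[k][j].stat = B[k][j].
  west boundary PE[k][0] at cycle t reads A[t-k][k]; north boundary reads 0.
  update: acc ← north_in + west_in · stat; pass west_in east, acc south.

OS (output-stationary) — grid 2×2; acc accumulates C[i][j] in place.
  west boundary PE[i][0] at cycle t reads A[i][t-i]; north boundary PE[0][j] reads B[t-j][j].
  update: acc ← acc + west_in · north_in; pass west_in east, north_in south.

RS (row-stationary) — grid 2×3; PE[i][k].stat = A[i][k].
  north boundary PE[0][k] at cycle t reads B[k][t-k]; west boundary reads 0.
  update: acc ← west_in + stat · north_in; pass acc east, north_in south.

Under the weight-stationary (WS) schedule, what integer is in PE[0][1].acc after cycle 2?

PE[0][1].acc = 16

WS on a 3×2 grid — tracing PE[0][1] and its feeders:
  0: (0,0).acc=4  regs=<4,4>
  0: (0,1).acc=0  regs=<0,0>
  1: (0,0).acc=2  regs=<2,2>
  1: (0,1).acc=32  regs=<4,32>
  2: (0,0).acc=0  regs=<0,0>
  2: (0,1).acc=16  regs=<2,16>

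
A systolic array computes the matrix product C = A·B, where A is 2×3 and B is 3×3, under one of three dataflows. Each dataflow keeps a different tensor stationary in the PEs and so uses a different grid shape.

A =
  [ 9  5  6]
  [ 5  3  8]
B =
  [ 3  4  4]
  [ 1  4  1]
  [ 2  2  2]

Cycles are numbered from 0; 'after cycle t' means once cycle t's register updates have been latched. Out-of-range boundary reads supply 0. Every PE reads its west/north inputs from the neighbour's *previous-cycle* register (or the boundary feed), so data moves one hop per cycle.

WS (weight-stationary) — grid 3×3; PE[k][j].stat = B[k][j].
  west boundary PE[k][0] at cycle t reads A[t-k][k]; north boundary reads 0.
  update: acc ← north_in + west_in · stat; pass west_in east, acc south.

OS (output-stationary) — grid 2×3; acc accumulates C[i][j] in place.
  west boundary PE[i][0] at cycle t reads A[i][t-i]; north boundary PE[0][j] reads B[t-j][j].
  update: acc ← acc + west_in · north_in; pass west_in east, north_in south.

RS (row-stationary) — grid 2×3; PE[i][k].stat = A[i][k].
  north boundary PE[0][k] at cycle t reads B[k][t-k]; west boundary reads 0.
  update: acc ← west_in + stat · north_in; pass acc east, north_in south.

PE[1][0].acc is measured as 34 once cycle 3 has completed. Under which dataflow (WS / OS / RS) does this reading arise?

WS (3×3 grid), PE[1][0]:
  @0  [1,0]  acc 0  |  →0  ↓0
  @1  [1,0]  acc 32  |  →5  ↓32
  @2  [1,0]  acc 18  |  →3  ↓18
  @3  [1,0]  acc 0  |  →0  ↓0
OS (2×3 grid), PE[1][0]:
  @0  [1,0]  acc 0  |  →0  ↓0
  @1  [1,0]  acc 15  |  →5  ↓3
  @2  [1,0]  acc 18  |  →3  ↓1
  @3  [1,0]  acc 34  |  →8  ↓2
RS (2×3 grid), PE[1][0]:
  @0  [1,0]  acc 0  |  →0  ↓0
  @1  [1,0]  acc 15  |  →15  ↓3
  @2  [1,0]  acc 20  |  →20  ↓4
  @3  [1,0]  acc 20  |  →20  ↓4

dataflow = OS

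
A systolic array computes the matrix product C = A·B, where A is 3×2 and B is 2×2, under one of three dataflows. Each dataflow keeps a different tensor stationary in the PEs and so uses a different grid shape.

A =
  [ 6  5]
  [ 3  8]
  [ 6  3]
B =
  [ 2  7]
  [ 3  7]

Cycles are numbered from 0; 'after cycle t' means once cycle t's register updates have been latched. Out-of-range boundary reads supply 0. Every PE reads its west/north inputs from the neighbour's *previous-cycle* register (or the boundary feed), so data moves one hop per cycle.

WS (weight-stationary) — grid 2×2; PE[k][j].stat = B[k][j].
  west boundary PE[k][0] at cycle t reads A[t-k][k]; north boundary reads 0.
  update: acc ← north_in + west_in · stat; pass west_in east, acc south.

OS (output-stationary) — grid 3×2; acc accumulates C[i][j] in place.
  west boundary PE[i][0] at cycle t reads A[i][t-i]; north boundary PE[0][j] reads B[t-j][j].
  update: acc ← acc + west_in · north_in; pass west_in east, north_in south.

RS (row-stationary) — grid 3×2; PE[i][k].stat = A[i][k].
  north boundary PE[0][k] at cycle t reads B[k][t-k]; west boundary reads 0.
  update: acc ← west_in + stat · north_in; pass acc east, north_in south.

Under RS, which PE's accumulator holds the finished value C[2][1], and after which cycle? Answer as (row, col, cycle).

Under RS, C[2][1] lands at PE[2][1]:
  after 0 — PE[2][1] acc=0, pass-E 0, pass-S 0
  after 1 — PE[2][1] acc=0, pass-E 0, pass-S 0
  after 2 — PE[2][1] acc=0, pass-E 0, pass-S 0
  after 3 — PE[2][1] acc=21, pass-E 21, pass-S 3
  after 4 — PE[2][1] acc=63, pass-E 63, pass-S 7

(row, col, cycle) = (2, 1, 4)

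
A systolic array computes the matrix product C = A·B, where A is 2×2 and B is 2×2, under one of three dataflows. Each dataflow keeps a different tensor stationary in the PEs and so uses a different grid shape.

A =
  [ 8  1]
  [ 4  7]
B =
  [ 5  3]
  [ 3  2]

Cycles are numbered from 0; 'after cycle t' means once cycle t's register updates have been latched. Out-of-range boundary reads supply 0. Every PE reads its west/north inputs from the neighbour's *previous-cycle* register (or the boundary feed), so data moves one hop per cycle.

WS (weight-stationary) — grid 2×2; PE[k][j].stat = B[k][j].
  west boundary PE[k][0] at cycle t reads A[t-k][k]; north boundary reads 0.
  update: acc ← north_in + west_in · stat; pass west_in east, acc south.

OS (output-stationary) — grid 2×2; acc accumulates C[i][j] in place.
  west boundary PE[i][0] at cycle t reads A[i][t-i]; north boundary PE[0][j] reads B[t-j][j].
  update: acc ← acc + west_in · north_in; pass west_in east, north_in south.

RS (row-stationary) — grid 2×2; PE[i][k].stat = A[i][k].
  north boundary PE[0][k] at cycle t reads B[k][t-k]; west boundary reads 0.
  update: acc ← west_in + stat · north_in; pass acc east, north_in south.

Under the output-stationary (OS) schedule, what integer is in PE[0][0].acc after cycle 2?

PE[0][0].acc = 43

OS on a 2×2 grid — tracing PE[0][0] and its feeders:
  cycle 0: PE[0][0] → acc 40, east 8, south 5
  cycle 1: PE[0][0] → acc 43, east 1, south 3
  cycle 2: PE[0][0] → acc 43, east 0, south 0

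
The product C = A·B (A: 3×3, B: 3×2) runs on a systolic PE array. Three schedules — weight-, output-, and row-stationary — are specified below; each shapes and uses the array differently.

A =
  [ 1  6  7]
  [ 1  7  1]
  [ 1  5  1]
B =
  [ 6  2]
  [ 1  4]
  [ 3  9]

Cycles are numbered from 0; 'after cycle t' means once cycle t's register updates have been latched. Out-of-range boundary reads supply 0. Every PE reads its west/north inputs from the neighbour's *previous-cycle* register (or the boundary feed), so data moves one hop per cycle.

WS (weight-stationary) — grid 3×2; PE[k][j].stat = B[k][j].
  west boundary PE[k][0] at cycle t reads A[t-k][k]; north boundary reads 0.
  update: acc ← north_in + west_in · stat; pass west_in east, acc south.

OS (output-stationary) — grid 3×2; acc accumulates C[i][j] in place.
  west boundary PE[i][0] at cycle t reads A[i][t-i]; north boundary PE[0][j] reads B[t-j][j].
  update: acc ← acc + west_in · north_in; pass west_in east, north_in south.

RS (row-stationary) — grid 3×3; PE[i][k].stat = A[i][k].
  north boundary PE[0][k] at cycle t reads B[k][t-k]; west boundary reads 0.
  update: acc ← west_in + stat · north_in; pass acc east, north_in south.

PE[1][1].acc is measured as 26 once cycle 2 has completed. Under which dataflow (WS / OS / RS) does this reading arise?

dataflow = WS

— WS: 3×2; PE[1][1] trace:
  @0  [1,1]  acc 0  |  →0  ↓0
  @1  [1,1]  acc 0  |  →0  ↓0
  @2  [1,1]  acc 26  |  →6  ↓26
— OS: 3×2; PE[1][1] trace:
  @0  [1,1]  acc 0  |  →0  ↓0
  @1  [1,1]  acc 0  |  →0  ↓0
  @2  [1,1]  acc 2  |  →1  ↓2
— RS: 3×3; PE[1][1] trace:
  @0  [1,1]  acc 0  |  →0  ↓0
  @1  [1,1]  acc 0  |  →0  ↓0
  @2  [1,1]  acc 13  |  →13  ↓1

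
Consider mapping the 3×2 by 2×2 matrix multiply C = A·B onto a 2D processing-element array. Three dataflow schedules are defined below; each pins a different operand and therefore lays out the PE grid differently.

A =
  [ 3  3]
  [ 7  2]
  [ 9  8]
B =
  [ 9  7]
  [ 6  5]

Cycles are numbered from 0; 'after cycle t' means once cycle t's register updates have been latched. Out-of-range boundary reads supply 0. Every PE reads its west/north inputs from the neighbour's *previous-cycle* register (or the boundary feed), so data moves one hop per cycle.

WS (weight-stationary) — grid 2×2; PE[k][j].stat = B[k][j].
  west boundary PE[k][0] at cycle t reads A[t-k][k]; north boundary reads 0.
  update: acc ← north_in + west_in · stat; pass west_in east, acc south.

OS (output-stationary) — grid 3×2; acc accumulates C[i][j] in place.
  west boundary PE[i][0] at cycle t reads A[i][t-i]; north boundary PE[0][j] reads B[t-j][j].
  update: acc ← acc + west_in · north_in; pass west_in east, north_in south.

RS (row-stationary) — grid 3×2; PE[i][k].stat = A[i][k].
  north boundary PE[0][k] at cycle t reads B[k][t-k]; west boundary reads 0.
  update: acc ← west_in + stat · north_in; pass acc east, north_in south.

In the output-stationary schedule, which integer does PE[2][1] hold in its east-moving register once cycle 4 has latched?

Tracing OS — 3×2 array, target PE[2][1]:
  @0  [1,1]  acc 0  |  →0  ↓0
  @0  [2,0]  acc 0  |  →0  ↓0
  @0  [2,1]  acc 0  |  →0  ↓0
  @1  [1,1]  acc 0  |  →0  ↓0
  @1  [2,0]  acc 0  |  →0  ↓0
  @1  [2,1]  acc 0  |  →0  ↓0
  @2  [1,1]  acc 49  |  →7  ↓7
  @2  [2,0]  acc 81  |  →9  ↓9
  @2  [2,1]  acc 0  |  →0  ↓0
  @3  [1,1]  acc 59  |  →2  ↓5
  @3  [2,0]  acc 129  |  →8  ↓6
  @3  [2,1]  acc 63  |  →9  ↓7
  @4  [1,1]  acc 59  |  →0  ↓0
  @4  [2,0]  acc 129  |  →0  ↓0
  @4  [2,1]  acc 103  |  →8  ↓5

register = 8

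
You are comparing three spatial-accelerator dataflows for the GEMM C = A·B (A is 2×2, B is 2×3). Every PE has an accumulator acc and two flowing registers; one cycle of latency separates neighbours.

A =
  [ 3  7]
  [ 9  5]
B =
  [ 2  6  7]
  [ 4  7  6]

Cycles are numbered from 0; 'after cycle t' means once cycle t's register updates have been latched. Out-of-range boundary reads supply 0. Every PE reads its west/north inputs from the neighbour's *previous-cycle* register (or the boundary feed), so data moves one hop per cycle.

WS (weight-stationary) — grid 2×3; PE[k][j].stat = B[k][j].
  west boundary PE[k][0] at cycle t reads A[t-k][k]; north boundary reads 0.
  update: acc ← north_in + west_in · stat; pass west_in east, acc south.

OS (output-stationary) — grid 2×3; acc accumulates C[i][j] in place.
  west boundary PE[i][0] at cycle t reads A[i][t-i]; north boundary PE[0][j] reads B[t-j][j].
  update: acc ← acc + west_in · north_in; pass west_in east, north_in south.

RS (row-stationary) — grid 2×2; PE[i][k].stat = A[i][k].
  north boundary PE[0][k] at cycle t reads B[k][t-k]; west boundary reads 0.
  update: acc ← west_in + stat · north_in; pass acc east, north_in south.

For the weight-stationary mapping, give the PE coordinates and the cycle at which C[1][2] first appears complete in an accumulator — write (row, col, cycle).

(row, col, cycle) = (1, 2, 4)

WS: C[1][2] accumulates in PE[1][2]:
  step 0 · PE1,2: acc=0; fwd→0 fwd↓0
  step 1 · PE1,2: acc=0; fwd→0 fwd↓0
  step 2 · PE1,2: acc=0; fwd→0 fwd↓0
  step 3 · PE1,2: acc=63; fwd→7 fwd↓63
  step 4 · PE1,2: acc=93; fwd→5 fwd↓93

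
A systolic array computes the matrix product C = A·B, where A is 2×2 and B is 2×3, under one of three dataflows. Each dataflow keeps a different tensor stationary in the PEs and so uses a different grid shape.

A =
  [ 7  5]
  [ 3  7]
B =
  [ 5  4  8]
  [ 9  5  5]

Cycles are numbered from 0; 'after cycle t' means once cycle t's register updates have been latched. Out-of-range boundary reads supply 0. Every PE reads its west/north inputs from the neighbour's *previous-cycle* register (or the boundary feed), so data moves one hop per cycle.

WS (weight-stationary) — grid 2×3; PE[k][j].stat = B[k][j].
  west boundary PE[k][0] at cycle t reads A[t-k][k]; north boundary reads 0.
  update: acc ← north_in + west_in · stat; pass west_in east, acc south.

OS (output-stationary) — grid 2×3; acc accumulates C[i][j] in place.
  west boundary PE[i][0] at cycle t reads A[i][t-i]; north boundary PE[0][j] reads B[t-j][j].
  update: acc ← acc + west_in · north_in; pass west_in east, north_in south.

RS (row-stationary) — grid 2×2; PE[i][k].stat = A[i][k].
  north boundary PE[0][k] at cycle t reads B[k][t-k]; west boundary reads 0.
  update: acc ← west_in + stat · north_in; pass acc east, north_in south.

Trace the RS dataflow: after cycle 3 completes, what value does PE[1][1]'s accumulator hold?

PE[1][1].acc = 47

RS on a 2×2 grid — tracing PE[1][1] and its feeders:
  cycle 0: PE[0][1] → acc 0, east 0, south 0
  cycle 0: PE[1][0] → acc 0, east 0, south 0
  cycle 0: PE[1][1] → acc 0, east 0, south 0
  cycle 1: PE[0][1] → acc 80, east 80, south 9
  cycle 1: PE[1][0] → acc 15, east 15, south 5
  cycle 1: PE[1][1] → acc 0, east 0, south 0
  cycle 2: PE[0][1] → acc 53, east 53, south 5
  cycle 2: PE[1][0] → acc 12, east 12, south 4
  cycle 2: PE[1][1] → acc 78, east 78, south 9
  cycle 3: PE[0][1] → acc 81, east 81, south 5
  cycle 3: PE[1][0] → acc 24, east 24, south 8
  cycle 3: PE[1][1] → acc 47, east 47, south 5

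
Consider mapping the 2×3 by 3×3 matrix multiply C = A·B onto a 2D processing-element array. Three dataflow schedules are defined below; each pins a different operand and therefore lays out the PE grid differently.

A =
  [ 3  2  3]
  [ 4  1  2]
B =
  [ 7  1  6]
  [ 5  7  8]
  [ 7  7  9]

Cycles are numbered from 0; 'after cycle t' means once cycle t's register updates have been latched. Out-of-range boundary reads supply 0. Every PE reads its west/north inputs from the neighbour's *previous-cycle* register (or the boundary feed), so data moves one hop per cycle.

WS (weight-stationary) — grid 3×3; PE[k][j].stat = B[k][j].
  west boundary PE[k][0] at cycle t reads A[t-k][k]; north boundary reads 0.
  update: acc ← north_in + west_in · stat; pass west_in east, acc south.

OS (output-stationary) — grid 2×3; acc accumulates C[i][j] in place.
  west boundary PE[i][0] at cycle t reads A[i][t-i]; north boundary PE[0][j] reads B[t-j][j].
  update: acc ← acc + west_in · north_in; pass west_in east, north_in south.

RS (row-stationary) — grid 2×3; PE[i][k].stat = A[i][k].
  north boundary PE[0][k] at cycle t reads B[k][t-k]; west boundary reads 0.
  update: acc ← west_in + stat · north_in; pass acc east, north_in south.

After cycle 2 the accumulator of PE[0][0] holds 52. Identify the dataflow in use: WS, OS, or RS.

WS (3×3 grid), PE[0][0]:
  @0  [0,0]  acc 21  |  →3  ↓21
  @1  [0,0]  acc 28  |  →4  ↓28
  @2  [0,0]  acc 0  |  →0  ↓0
OS (2×3 grid), PE[0][0]:
  @0  [0,0]  acc 21  |  →3  ↓7
  @1  [0,0]  acc 31  |  →2  ↓5
  @2  [0,0]  acc 52  |  →3  ↓7
RS (2×3 grid), PE[0][0]:
  @0  [0,0]  acc 21  |  →21  ↓7
  @1  [0,0]  acc 3  |  →3  ↓1
  @2  [0,0]  acc 18  |  →18  ↓6

dataflow = OS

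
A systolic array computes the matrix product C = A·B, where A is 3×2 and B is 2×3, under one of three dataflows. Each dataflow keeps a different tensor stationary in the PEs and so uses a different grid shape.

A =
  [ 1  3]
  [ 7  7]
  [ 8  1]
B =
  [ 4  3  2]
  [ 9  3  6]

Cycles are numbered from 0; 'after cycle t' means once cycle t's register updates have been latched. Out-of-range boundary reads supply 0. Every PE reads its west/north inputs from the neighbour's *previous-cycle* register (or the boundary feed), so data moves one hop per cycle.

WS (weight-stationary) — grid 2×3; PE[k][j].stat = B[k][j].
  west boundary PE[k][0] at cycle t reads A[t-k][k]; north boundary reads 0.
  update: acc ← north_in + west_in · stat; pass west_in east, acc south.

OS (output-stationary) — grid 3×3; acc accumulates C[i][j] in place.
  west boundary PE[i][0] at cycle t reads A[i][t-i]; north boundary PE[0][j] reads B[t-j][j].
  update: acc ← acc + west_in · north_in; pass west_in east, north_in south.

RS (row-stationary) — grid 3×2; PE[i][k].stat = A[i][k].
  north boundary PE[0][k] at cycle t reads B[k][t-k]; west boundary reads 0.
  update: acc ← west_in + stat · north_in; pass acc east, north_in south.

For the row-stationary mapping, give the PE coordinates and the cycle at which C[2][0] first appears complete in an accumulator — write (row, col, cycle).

Under RS, C[2][0] lands at PE[2][1]:
  @0  [2,1]  acc 0  |  →0  ↓0
  @1  [2,1]  acc 0  |  →0  ↓0
  @2  [2,1]  acc 0  |  →0  ↓0
  @3  [2,1]  acc 41  |  →41  ↓9

(row, col, cycle) = (2, 1, 3)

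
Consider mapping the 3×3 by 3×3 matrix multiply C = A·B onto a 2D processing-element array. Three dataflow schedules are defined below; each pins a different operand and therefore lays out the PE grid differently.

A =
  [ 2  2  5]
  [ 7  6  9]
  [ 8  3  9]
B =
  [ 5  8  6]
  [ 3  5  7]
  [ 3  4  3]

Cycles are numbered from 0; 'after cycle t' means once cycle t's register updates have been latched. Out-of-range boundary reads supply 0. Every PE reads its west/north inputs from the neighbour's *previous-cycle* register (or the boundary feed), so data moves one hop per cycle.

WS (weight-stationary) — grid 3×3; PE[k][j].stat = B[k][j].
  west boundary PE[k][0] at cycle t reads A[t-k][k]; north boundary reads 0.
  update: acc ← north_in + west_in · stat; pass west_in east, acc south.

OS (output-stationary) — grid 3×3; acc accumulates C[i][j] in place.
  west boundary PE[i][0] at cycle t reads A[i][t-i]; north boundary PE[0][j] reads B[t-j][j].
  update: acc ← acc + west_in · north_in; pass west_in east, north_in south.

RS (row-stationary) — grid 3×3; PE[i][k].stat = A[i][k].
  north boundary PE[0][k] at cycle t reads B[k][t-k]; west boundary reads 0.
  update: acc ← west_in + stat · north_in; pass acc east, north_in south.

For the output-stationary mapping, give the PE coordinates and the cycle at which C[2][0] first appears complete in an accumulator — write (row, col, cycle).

(row, col, cycle) = (2, 0, 4)

OS — PE[2][0] is where C[2][0] collects:
  step 0 · PE2,0: acc=0; fwd→0 fwd↓0
  step 1 · PE2,0: acc=0; fwd→0 fwd↓0
  step 2 · PE2,0: acc=40; fwd→8 fwd↓5
  step 3 · PE2,0: acc=49; fwd→3 fwd↓3
  step 4 · PE2,0: acc=76; fwd→9 fwd↓3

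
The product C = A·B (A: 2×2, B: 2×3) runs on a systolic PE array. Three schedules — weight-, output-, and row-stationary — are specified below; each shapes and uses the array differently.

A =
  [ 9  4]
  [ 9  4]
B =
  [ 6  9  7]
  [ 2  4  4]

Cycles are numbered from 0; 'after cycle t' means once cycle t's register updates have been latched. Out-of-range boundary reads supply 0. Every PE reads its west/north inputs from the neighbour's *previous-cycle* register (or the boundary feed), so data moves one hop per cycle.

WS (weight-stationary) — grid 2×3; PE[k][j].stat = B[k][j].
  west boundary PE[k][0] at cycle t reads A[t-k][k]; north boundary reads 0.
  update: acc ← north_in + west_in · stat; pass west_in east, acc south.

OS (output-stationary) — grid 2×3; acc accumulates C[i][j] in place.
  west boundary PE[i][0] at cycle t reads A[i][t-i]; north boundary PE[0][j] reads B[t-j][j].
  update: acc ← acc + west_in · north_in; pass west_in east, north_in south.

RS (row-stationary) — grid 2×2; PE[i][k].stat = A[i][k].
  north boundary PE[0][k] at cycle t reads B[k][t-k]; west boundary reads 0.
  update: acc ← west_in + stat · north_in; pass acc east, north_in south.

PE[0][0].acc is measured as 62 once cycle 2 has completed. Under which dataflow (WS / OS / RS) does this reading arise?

— WS: 2×3; PE[0][0] trace:
  @0  [0,0]  acc 54  |  →9  ↓54
  @1  [0,0]  acc 54  |  →9  ↓54
  @2  [0,0]  acc 0  |  →0  ↓0
— OS: 2×3; PE[0][0] trace:
  @0  [0,0]  acc 54  |  →9  ↓6
  @1  [0,0]  acc 62  |  →4  ↓2
  @2  [0,0]  acc 62  |  →0  ↓0
— RS: 2×2; PE[0][0] trace:
  @0  [0,0]  acc 54  |  →54  ↓6
  @1  [0,0]  acc 81  |  →81  ↓9
  @2  [0,0]  acc 63  |  →63  ↓7

dataflow = OS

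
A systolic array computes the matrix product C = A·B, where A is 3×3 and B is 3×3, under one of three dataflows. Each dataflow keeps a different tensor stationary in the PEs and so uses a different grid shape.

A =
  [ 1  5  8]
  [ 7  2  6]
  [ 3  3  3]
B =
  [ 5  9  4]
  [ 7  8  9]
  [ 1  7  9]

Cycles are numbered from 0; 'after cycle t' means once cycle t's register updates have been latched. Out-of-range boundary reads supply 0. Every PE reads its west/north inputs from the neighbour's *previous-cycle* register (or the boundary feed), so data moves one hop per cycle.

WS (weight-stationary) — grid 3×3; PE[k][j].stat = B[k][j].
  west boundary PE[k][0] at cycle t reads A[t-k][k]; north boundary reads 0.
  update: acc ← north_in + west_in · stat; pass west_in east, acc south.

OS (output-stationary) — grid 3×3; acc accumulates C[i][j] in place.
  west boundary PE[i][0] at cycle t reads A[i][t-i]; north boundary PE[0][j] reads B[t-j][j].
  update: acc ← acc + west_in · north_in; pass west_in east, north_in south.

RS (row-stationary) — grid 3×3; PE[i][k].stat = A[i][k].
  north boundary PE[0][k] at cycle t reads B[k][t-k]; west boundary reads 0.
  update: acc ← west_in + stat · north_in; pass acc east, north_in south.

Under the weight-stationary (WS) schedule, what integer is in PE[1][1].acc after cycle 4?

WS 3×3: PE[1][1] cycle-by-cycle (with neighbour feeds):
  [0] (0,1) acc=0 (h:0 v:0)
  [0] (1,0) acc=0 (h:0 v:0)
  [0] (1,1) acc=0 (h:0 v:0)
  [1] (0,1) acc=9 (h:1 v:9)
  [1] (1,0) acc=40 (h:5 v:40)
  [1] (1,1) acc=0 (h:0 v:0)
  [2] (0,1) acc=63 (h:7 v:63)
  [2] (1,0) acc=49 (h:2 v:49)
  [2] (1,1) acc=49 (h:5 v:49)
  [3] (0,1) acc=27 (h:3 v:27)
  [3] (1,0) acc=36 (h:3 v:36)
  [3] (1,1) acc=79 (h:2 v:79)
  [4] (0,1) acc=0 (h:0 v:0)
  [4] (1,0) acc=0 (h:0 v:0)
  [4] (1,1) acc=51 (h:3 v:51)

PE[1][1].acc = 51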